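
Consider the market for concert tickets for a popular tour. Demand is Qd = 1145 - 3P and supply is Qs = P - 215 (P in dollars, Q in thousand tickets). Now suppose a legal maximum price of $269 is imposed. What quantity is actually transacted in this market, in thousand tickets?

54

Equilibrium: 1145 - 3P = P - 215, so 1360 = 4P and P* = 340, Q* = 125.
The ceiling of 269 is below the equilibrium price 340, so it binds.
At P = 269: Qd = 1145 - 3·269 = 338 and Qs = 269 - 215 = 54.
The quantity actually transacted is the short side, supply: 54.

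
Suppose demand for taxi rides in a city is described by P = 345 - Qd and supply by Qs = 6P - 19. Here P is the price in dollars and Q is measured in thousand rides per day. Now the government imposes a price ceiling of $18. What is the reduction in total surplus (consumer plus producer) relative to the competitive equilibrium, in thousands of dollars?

24276

Rearranging demand gives Qd = 345 - P. In a free market, 345 - P = 6P - 19 gives the equilibrium P* = 52, Q* = 293.
Because the ceiling (18) lies below the market-clearing price, it is binding.
At P = 18: Qd = 345 - 18 = 327 and Qs = 6·18 - 19 = 89.
Quantity traded falls to 89. At Q = 89 the demand price is 345 - 89 = 256 and the supply price is (19 + 89)/6 = 18.
Deadweight loss = ½ · (256 - 18) · (293 - 89) = ½ · 238 · 204 = 24276.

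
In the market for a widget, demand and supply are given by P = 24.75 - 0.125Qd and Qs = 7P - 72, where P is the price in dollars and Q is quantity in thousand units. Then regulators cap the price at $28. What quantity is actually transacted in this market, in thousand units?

Rearranging demand gives Qd = 198 - 8P. Without the control the market clears where 198 - 8P = 7P - 72, i.e. P* = 18 and Q* = 54.
Since 28 is above P* = 18, the ceiling does not bind and the free-market outcome prevails.

54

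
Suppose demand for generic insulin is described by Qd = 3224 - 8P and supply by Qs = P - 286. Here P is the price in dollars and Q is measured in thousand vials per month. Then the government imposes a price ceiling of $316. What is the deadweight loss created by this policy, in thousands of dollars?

3080.25

Without the control the market clears where 3224 - 8P = P - 286, i.e. P* = 390 and Q* = 104.
Since 316 < 390, the ceiling is binding.
At P = 316: Qd = 3224 - 8·316 = 696 and Qs = 316 - 286 = 30.
Quantity traded falls to 30. At Q = 30 the demand price is (3224 - 30)/8 = 399.25 and the supply price is 286 + 30 = 316.
Deadweight loss = ½ · (399.25 - 316) · (104 - 30) = ½ · 83.25 · 74 = 3080.25.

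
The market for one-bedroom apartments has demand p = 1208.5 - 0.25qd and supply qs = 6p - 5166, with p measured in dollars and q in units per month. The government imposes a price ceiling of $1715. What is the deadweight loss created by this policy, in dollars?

0

Rearranging demand gives qd = 4834 - 4p. Equilibrium: 4834 - 4p = 6p - 5166, so 10000 = 10p and p* = 1000, q* = 834.
Since 1715 is above p* = 1000, the ceiling does not bind and the free-market outcome prevails.
Since the control does not bind, no trades are prevented and deadweight loss is zero.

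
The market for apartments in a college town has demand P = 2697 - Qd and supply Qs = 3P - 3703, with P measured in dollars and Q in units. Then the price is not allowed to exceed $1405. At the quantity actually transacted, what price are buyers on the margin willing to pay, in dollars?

Rearranging demand gives Qd = 2697 - P. In a free market, 2697 - P = 3P - 3703 gives the equilibrium P* = 1600, Q* = 1097.
Since 1405 < 1600, the ceiling is binding.
At P = 1405: Qd = 2697 - 1405 = 1292 and Qs = 3·1405 - 3703 = 512.
Only 512 units reach the market. On the demand curve, the marginal buyer's willingness to pay at Q = 512 is (2697 - 512) = 2185.

2185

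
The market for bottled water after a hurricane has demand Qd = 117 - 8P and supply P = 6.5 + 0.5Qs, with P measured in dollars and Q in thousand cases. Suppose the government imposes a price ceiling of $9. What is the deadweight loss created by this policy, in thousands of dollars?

20

Rearranging supply gives Qs = 2P - 13. Equilibrium: 117 - 8P = 2P - 13, so 130 = 10P and P* = 13, Q* = 13.
Because the ceiling (9) lies below the market-clearing price, it is binding.
At P = 9: Qd = 117 - 8·9 = 45 and Qs = 2·9 - 13 = 5.
Quantity traded falls to 5. At Q = 5 the demand price is (117 - 5)/8 = 14 and the supply price is (13 + 5)/2 = 9.
Deadweight loss = ½ · (14 - 9) · (13 - 5) = ½ · 5 · 8 = 20.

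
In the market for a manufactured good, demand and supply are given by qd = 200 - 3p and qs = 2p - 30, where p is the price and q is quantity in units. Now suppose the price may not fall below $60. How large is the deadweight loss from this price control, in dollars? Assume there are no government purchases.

735

Without the control the market clears where 200 - 3p = 2p - 30, i.e. p* = 46 and q* = 62.
Since 60 > 46, the floor is binding.
At p = 60: qd = 200 - 3·60 = 20 and qs = 2·60 - 30 = 90.
Quantity traded falls to 20. At q = 20 the demand price is (200 - 20)/3 = 60 and the supply price is (30 + 20)/2 = 25.
Deadweight loss = ½ · (60 - 25) · (62 - 20) = ½ · 35 · 42 = 735.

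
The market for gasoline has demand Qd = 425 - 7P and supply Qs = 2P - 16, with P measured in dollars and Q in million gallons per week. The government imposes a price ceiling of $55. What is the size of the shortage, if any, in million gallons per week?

Setting quantity demanded equal to quantity supplied, 425 - 7P = 2P - 16, gives P* = 49 and Q* = 82.
Since 55 is above P* = 49, the ceiling does not bind and the free-market outcome prevails.
Since the control does not bind, there is no shortage.

0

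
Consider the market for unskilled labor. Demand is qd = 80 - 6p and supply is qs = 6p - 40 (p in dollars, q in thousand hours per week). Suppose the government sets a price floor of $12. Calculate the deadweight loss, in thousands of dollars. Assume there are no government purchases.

In a free market, 80 - 6p = 6p - 40 gives the equilibrium p* = 10, q* = 20.
Since 12 > 10, the floor is binding.
At p = 12: qd = 80 - 6·12 = 8 and qs = 6·12 - 40 = 32.
Quantity traded falls to 8. At q = 8 the demand price is (80 - 8)/6 = 12 and the supply price is (40 + 8)/6 = 8.
Deadweight loss = ½ · (12 - 8) · (20 - 8) = ½ · 4 · 12 = 24.

24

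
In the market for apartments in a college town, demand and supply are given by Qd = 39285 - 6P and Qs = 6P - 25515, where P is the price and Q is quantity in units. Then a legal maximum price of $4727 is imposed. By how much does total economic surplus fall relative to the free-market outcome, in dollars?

Equilibrium: 39285 - 6P = 6P - 25515, so 64800 = 12P and P* = 5400, Q* = 6885.
Because the ceiling (4727) lies below the market-clearing price, it is binding.
At P = 4727: Qd = 39285 - 6·4727 = 10923 and Qs = 6·4727 - 25515 = 2847.
Quantity traded falls to 2847. At Q = 2847 the demand price is (39285 - 2847)/6 = 6073 and the supply price is (25515 + 2847)/6 = 4727.
Deadweight loss = ½ · (6073 - 4727) · (6885 - 2847) = ½ · 1346 · 4038 = 2717574.

2717574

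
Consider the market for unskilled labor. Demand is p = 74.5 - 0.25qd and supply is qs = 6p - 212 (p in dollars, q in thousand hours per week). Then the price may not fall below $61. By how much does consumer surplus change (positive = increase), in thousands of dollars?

Rearranging demand gives qd = 298 - 4p. Equilibrium: 298 - 4p = 6p - 212, so 510 = 10p and p* = 51, q* = 94.
Since 61 > 51, the floor is binding.
At p = 61: qd = 298 - 4·61 = 54 and qs = 6·61 - 212 = 154.
Consumer surplus without the control is ½ · (74.5 - 51) · 94 = 1104.5.
With the floor, consumers buy 54 units at 61, so CS = ½ · (74.5 - 61) · 54 = 364.5.
Change in consumer surplus = 364.5 - 1104.5 = -740.

-740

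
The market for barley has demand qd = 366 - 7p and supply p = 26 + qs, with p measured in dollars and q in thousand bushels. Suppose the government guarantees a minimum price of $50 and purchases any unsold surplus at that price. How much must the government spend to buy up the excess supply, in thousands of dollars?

Rearranging supply gives qs = p - 26. In a free market, 366 - 7p = p - 26 gives the equilibrium p* = 49, q* = 23.
The floor of 50 is above the equilibrium price 49, so it binds.
At p = 50: qd = 366 - 7·50 = 16 and qs = 50 - 26 = 24.
Surplus = qs - qd = 8.
Government expenditure = surplus × support price = 8 × 50 = 400.

400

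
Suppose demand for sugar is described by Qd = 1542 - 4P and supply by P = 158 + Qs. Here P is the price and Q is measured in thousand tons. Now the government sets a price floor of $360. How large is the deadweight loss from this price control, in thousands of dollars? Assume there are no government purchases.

Rearranging supply gives Qs = P - 158. Equilibrium: 1542 - 4P = P - 158, so 1700 = 5P and P* = 340, Q* = 182.
Because the floor (360) lies above the market-clearing price, it is binding.
At P = 360: Qd = 1542 - 4·360 = 102 and Qs = 360 - 158 = 202.
Quantity traded falls to 102. At Q = 102 the demand price is (1542 - 102)/4 = 360 and the supply price is 158 + 102 = 260.
Deadweight loss = ½ · (360 - 260) · (182 - 102) = ½ · 100 · 80 = 4000.

4000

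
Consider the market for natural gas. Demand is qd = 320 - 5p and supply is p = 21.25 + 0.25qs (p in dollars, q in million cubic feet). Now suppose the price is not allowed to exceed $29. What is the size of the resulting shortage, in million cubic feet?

Rearranging supply gives qs = 4p - 85. In a free market, 320 - 5p = 4p - 85 gives the equilibrium p* = 45, q* = 95.
Because the ceiling (29) lies below the market-clearing price, it is binding.
At p = 29: qd = 320 - 5·29 = 175 and qs = 4·29 - 85 = 31.
Shortage = qd - qs = 175 - 31 = 144.

144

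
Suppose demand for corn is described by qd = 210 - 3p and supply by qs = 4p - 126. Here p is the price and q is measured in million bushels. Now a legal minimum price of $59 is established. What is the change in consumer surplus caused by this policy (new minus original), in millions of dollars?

-544.5

Setting quantity demanded equal to quantity supplied, 210 - 3p = 4p - 126, gives p* = 48 and q* = 66.
The floor of 59 is above the equilibrium price 48, so it binds.
At p = 59: qd = 210 - 3·59 = 33 and qs = 4·59 - 126 = 110.
Consumer surplus without the control is ½ · (70 - 48) · 66 = 726.
With the floor, consumers buy 33 units at 59, so CS = ½ · (70 - 59) · 33 = 181.5.
Change in consumer surplus = 181.5 - 726 = -544.5.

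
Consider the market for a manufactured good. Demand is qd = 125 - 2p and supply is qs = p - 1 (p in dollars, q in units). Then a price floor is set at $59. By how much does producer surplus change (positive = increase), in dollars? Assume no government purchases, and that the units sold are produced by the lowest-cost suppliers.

Without the control the market clears where 125 - 2p = p - 1, i.e. p* = 42 and q* = 41.
The floor of 59 is above the equilibrium price 42, so it binds.
At p = 59: qd = 125 - 2·59 = 7 and qs = 59 - 1 = 58.
Producer surplus without the control is ½ · (42 - 1) · 41 = 840.5.
With the floor, 7 units are sold at 59. The supply price at q = 7 is 8, so PS = ½ · [(59 - 1) + (59 - 8)] · 7 = 381.5.
Change in producer surplus = 381.5 - 840.5 = -459.

-459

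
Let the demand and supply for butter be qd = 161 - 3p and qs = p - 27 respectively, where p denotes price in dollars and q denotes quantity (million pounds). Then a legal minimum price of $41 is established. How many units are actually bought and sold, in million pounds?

20

Without the control the market clears where 161 - 3p = p - 27, i.e. p* = 47 and q* = 20.
Since 41 is below p* = 47, the floor does not bind and the free-market outcome prevails.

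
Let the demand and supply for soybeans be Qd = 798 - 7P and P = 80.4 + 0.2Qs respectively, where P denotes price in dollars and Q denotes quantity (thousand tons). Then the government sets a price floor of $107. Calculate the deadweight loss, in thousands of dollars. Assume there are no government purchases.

Rearranging supply gives Qs = 5P - 402. Without the control the market clears where 798 - 7P = 5P - 402, i.e. P* = 100 and Q* = 98.
Since 107 > 100, the floor is binding.
At P = 107: Qd = 798 - 7·107 = 49 and Qs = 5·107 - 402 = 133.
Quantity traded falls to 49. At Q = 49 the demand price is (798 - 49)/7 = 107 and the supply price is (402 + 49)/5 = 90.2.
Deadweight loss = ½ · (107 - 90.2) · (98 - 49) = ½ · 16.8 · 49 = 411.6.

411.6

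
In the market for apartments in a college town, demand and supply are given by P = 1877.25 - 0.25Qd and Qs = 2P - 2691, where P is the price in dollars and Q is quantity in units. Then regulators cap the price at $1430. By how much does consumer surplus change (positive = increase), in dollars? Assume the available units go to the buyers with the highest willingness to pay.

Rearranging demand gives Qd = 7509 - 4P. In a free market, 7509 - 4P = 2P - 2691 gives the equilibrium P* = 1700, Q* = 709.
The ceiling of 1430 is below the equilibrium price 1700, so it binds.
At P = 1430: Qd = 7509 - 4·1430 = 1789 and Qs = 2·1430 - 2691 = 169.
Consumer surplus without the control is ½ · (1877.25 - 1700) · 709 = 62835.125.
With the ceiling, 169 units are sold at 1430 (assume they go to the highest-value buyers). The demand price at Q = 169 is 1835, so CS = ½ · [(1877.25 - 1430) + (1835 - 1430)] · 169 = 72015.125.
Change in consumer surplus = 72015.125 - 62835.125 = 9180.

9180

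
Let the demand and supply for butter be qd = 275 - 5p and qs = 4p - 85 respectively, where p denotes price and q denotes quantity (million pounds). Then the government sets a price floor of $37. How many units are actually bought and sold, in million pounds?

In a free market, 275 - 5p = 4p - 85 gives the equilibrium p* = 40, q* = 75.
The floor of 37 is below the equilibrium price 40, so it is not binding; the market clears at p* = 40, q* = 75.

75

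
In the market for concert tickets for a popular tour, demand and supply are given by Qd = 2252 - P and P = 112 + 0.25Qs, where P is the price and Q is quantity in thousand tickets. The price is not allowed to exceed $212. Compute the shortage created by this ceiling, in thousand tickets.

1640

Rearranging supply gives Qs = 4P - 448. Equilibrium: 2252 - P = 4P - 448, so 2700 = 5P and P* = 540, Q* = 1712.
Since 212 < 540, the ceiling is binding.
At P = 212: Qd = 2252 - 212 = 2040 and Qs = 4·212 - 448 = 400.
Shortage = Qd - Qs = 2040 - 400 = 1640.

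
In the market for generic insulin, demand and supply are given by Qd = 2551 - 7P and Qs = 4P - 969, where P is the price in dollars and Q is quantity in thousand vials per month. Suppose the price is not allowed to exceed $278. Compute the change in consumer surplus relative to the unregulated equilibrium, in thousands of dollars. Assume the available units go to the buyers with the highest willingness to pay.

3990

Equilibrium: 2551 - 7P = 4P - 969, so 3520 = 11P and P* = 320, Q* = 311.
Because the ceiling (278) lies below the market-clearing price, it is binding.
At P = 278: Qd = 2551 - 7·278 = 605 and Qs = 4·278 - 969 = 143.
Consumer surplus without the control is ½ · (2551/7 - 320) · 311 = 96721/14.
With the ceiling, 143 units are sold at 278 (assume they go to the highest-value buyers). The demand price at Q = 143 is 344, so CS = ½ · [(2551/7 - 278) + (344 - 278)] · 143 = 152581/14.
Change in consumer surplus = 152581/14 - 96721/14 = 3990.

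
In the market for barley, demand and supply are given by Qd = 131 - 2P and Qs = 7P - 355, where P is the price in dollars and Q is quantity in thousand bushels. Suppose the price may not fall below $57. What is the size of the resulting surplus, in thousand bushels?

In a free market, 131 - 2P = 7P - 355 gives the equilibrium P* = 54, Q* = 23.
Since 57 > 54, the floor is binding.
At P = 57: Qd = 131 - 2·57 = 17 and Qs = 7·57 - 355 = 44.
Surplus = Qs - Qd = 44 - 17 = 27.

27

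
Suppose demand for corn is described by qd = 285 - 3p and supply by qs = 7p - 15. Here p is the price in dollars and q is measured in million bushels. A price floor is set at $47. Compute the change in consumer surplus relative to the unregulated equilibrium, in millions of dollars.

Setting quantity demanded equal to quantity supplied, 285 - 3p = 7p - 15, gives p* = 30 and q* = 195.
Because the floor (47) lies above the market-clearing price, it is binding.
At p = 47: qd = 285 - 3·47 = 144 and qs = 7·47 - 15 = 314.
Consumer surplus without the control is ½ · (95 - 30) · 195 = 6337.5.
With the floor, consumers buy 144 units at 47, so CS = ½ · (95 - 47) · 144 = 3456.
Change in consumer surplus = 3456 - 6337.5 = -2881.5.

-2881.5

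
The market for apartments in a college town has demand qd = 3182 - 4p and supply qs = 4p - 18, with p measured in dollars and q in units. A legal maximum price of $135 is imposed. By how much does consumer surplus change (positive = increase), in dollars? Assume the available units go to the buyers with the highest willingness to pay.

Without the control the market clears where 3182 - 4p = 4p - 18, i.e. p* = 400 and q* = 1582.
The ceiling of 135 is below the equilibrium price 400, so it binds.
At p = 135: qd = 3182 - 4·135 = 2642 and qs = 4·135 - 18 = 522.
Consumer surplus without the control is ½ · (795.5 - 400) · 1582 = 312840.5.
With the ceiling, 522 units are sold at 135 (assume they go to the highest-value buyers). The demand price at q = 522 is 665, so CS = ½ · [(795.5 - 135) + (665 - 135)] · 522 = 310720.5.
Change in consumer surplus = 310720.5 - 312840.5 = -2120.

-2120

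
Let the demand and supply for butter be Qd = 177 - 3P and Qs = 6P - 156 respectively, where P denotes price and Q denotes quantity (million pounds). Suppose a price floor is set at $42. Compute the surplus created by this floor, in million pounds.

45

In a free market, 177 - 3P = 6P - 156 gives the equilibrium P* = 37, Q* = 66.
Because the floor (42) lies above the market-clearing price, it is binding.
At P = 42: Qd = 177 - 3·42 = 51 and Qs = 6·42 - 156 = 96.
Surplus = Qs - Qd = 96 - 51 = 45.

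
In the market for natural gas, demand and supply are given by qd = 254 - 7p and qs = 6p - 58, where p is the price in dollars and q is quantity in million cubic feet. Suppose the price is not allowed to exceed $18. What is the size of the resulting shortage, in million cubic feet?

In a free market, 254 - 7p = 6p - 58 gives the equilibrium p* = 24, q* = 86.
Because the ceiling (18) lies below the market-clearing price, it is binding.
At p = 18: qd = 254 - 7·18 = 128 and qs = 6·18 - 58 = 50.
Shortage = qd - qs = 128 - 50 = 78.

78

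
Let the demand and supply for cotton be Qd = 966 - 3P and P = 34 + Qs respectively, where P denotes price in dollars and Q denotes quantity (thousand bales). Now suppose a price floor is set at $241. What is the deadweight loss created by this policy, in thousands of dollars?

0

Rearranging supply gives Qs = P - 34. Without the control the market clears where 966 - 3P = P - 34, i.e. P* = 250 and Q* = 216.
Since 241 is below P* = 250, the floor does not bind and the free-market outcome prevails.
Since the control does not bind, no trades are prevented and deadweight loss is zero.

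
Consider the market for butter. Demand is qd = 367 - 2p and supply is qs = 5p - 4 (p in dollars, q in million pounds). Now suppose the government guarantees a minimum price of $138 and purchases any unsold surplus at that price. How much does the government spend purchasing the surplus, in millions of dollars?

In a free market, 367 - 2p = 5p - 4 gives the equilibrium p* = 53, q* = 261.
Because the floor (138) lies above the market-clearing price, it is binding.
At p = 138: qd = 367 - 2·138 = 91 and qs = 5·138 - 4 = 686.
Surplus = qs - qd = 595.
Government expenditure = surplus × support price = 595 × 138 = 82110.

82110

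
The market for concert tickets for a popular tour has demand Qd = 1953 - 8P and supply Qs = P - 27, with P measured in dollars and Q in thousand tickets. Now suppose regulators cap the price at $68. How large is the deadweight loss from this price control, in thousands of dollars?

In a free market, 1953 - 8P = P - 27 gives the equilibrium P* = 220, Q* = 193.
Since 68 < 220, the ceiling is binding.
At P = 68: Qd = 1953 - 8·68 = 1409 and Qs = 68 - 27 = 41.
Quantity traded falls to 41. At Q = 41 the demand price is (1953 - 41)/8 = 239 and the supply price is 27 + 41 = 68.
Deadweight loss = ½ · (239 - 68) · (193 - 41) = ½ · 171 · 152 = 12996.

12996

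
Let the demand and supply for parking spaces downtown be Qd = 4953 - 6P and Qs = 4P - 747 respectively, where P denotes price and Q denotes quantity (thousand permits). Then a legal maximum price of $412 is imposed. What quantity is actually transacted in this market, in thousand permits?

Setting quantity demanded equal to quantity supplied, 4953 - 6P = 4P - 747, gives P* = 570 and Q* = 1533.
Because the ceiling (412) lies below the market-clearing price, it is binding.
At P = 412: Qd = 4953 - 6·412 = 2481 and Qs = 4·412 - 747 = 901.
The quantity actually transacted is the short side, supply: 901.

901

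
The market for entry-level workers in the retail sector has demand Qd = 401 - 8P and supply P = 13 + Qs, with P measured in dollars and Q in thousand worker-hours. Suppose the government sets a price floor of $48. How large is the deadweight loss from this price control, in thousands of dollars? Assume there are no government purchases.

Rearranging supply gives Qs = P - 13. Setting quantity demanded equal to quantity supplied, 401 - 8P = P - 13, gives P* = 46 and Q* = 33.
Because the floor (48) lies above the market-clearing price, it is binding.
At P = 48: Qd = 401 - 8·48 = 17 and Qs = 48 - 13 = 35.
Quantity traded falls to 17. At Q = 17 the demand price is (401 - 17)/8 = 48 and the supply price is 13 + 17 = 30.
Deadweight loss = ½ · (48 - 30) · (33 - 17) = ½ · 18 · 16 = 144.

144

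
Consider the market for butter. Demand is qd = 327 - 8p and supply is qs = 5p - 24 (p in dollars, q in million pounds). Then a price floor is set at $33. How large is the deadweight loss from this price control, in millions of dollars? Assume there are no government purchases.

In a free market, 327 - 8p = 5p - 24 gives the equilibrium p* = 27, q* = 111.
The floor of 33 is above the equilibrium price 27, so it binds.
At p = 33: qd = 327 - 8·33 = 63 and qs = 5·33 - 24 = 141.
Quantity traded falls to 63. At q = 63 the demand price is (327 - 63)/8 = 33 and the supply price is (24 + 63)/5 = 17.4.
Deadweight loss = ½ · (33 - 17.4) · (111 - 63) = ½ · 15.6 · 48 = 374.4.

374.4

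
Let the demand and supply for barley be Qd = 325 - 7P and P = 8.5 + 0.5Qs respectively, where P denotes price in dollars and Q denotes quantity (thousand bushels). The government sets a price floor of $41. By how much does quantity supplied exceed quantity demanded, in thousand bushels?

Rearranging supply gives Qs = 2P - 17. Without the control the market clears where 325 - 7P = 2P - 17, i.e. P* = 38 and Q* = 59.
Since 41 > 38, the floor is binding.
At P = 41: Qd = 325 - 7·41 = 38 and Qs = 2·41 - 17 = 65.
Surplus = Qs - Qd = 65 - 38 = 27.

27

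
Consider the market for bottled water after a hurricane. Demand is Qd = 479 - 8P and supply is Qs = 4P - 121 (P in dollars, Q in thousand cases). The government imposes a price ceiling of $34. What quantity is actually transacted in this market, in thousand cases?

15

Without the control the market clears where 479 - 8P = 4P - 121, i.e. P* = 50 and Q* = 79.
Because the ceiling (34) lies below the market-clearing price, it is binding.
At P = 34: Qd = 479 - 8·34 = 207 and Qs = 4·34 - 121 = 15.
The quantity actually transacted is the short side, supply: 15.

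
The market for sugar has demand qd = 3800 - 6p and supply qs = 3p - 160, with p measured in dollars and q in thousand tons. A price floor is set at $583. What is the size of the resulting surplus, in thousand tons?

1287

Without the control the market clears where 3800 - 6p = 3p - 160, i.e. p* = 440 and q* = 1160.
The floor of 583 is above the equilibrium price 440, so it binds.
At p = 583: qd = 3800 - 6·583 = 302 and qs = 3·583 - 160 = 1589.
Surplus = qs - qd = 1589 - 302 = 1287.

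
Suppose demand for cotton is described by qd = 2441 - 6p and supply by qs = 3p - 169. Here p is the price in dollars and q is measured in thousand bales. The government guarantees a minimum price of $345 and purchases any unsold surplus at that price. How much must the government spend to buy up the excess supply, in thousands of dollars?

In a free market, 2441 - 6p = 3p - 169 gives the equilibrium p* = 290, q* = 701.
Because the floor (345) lies above the market-clearing price, it is binding.
At p = 345: qd = 2441 - 6·345 = 371 and qs = 3·345 - 169 = 866.
Surplus = qs - qd = 495.
Government expenditure = surplus × support price = 495 × 345 = 170775.

170775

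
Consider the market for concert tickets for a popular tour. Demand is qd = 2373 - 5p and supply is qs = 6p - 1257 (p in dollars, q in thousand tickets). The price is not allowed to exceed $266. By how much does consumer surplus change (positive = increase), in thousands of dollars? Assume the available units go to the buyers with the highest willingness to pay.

6950.4

Equilibrium: 2373 - 5p = 6p - 1257, so 3630 = 11p and p* = 330, q* = 723.
The ceiling of 266 is below the equilibrium price 330, so it binds.
At p = 266: qd = 2373 - 5·266 = 1043 and qs = 6·266 - 1257 = 339.
Consumer surplus without the control is ½ · (474.6 - 330) · 723 = 52272.9.
With the ceiling, 339 units are sold at 266 (assume they go to the highest-value buyers). The demand price at q = 339 is 406.8, so CS = ½ · [(474.6 - 266) + (406.8 - 266)] · 339 = 59223.3.
Change in consumer surplus = 59223.3 - 52272.9 = 6950.4.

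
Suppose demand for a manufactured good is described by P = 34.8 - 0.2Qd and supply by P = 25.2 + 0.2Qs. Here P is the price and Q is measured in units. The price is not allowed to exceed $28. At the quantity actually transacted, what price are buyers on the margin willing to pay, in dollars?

Rearranging demand gives Qd = 174 - 5P; rearranging supply gives Qs = 5P - 126. Setting quantity demanded equal to quantity supplied, 174 - 5P = 5P - 126, gives P* = 30 and Q* = 24.
The ceiling of 28 is below the equilibrium price 30, so it binds.
At P = 28: Qd = 174 - 5·28 = 34 and Qs = 5·28 - 126 = 14.
Only 14 units reach the market. On the demand curve, the marginal buyer's willingness to pay at Q = 14 is (174 - 14)/5 = 32.

32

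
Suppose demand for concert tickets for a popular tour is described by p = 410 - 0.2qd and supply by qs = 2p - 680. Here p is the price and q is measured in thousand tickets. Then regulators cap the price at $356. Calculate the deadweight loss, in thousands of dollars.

Rearranging demand gives qd = 2050 - 5p. Without the control the market clears where 2050 - 5p = 2p - 680, i.e. p* = 390 and q* = 100.
The ceiling of 356 is below the equilibrium price 390, so it binds.
At p = 356: qd = 2050 - 5·356 = 270 and qs = 2·356 - 680 = 32.
Quantity traded falls to 32. At q = 32 the demand price is (2050 - 32)/5 = 403.6 and the supply price is (680 + 32)/2 = 356.
Deadweight loss = ½ · (403.6 - 356) · (100 - 32) = ½ · 47.6 · 68 = 1618.4.

1618.4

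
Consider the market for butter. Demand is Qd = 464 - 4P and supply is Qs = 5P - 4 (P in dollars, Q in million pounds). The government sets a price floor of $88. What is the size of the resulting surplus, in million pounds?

Setting quantity demanded equal to quantity supplied, 464 - 4P = 5P - 4, gives P* = 52 and Q* = 256.
The floor of 88 is above the equilibrium price 52, so it binds.
At P = 88: Qd = 464 - 4·88 = 112 and Qs = 5·88 - 4 = 436.
Surplus = Qs - Qd = 436 - 112 = 324.

324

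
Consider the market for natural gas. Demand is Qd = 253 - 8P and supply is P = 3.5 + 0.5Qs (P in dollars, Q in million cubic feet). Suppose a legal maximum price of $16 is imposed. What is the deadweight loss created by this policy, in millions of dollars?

Rearranging supply gives Qs = 2P - 7. Equilibrium: 253 - 8P = 2P - 7, so 260 = 10P and P* = 26, Q* = 45.
Because the ceiling (16) lies below the market-clearing price, it is binding.
At P = 16: Qd = 253 - 8·16 = 125 and Qs = 2·16 - 7 = 25.
Quantity traded falls to 25. At Q = 25 the demand price is (253 - 25)/8 = 28.5 and the supply price is (7 + 25)/2 = 16.
Deadweight loss = ½ · (28.5 - 16) · (45 - 25) = ½ · 12.5 · 20 = 125.

125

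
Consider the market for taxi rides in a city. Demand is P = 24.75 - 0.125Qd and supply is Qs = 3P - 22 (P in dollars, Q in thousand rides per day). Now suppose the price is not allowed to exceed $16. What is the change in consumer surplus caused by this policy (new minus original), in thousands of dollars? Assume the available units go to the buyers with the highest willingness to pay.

Rearranging demand gives Qd = 198 - 8P. In a free market, 198 - 8P = 3P - 22 gives the equilibrium P* = 20, Q* = 38.
Because the ceiling (16) lies below the market-clearing price, it is binding.
At P = 16: Qd = 198 - 8·16 = 70 and Qs = 3·16 - 22 = 26.
Consumer surplus without the control is ½ · (24.75 - 20) · 38 = 90.25.
With the ceiling, 26 units are sold at 16 (assume they go to the highest-value buyers). The demand price at Q = 26 is 21.5, so CS = ½ · [(24.75 - 16) + (21.5 - 16)] · 26 = 185.25.
Change in consumer surplus = 185.25 - 90.25 = 95.

95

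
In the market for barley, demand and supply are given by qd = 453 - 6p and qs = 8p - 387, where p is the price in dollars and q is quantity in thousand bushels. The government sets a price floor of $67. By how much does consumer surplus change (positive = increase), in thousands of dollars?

Setting quantity demanded equal to quantity supplied, 453 - 6p = 8p - 387, gives p* = 60 and q* = 93.
Because the floor (67) lies above the market-clearing price, it is binding.
At p = 67: qd = 453 - 6·67 = 51 and qs = 8·67 - 387 = 149.
Consumer surplus without the control is ½ · (75.5 - 60) · 93 = 720.75.
With the floor, consumers buy 51 units at 67, so CS = ½ · (75.5 - 67) · 51 = 216.75.
Change in consumer surplus = 216.75 - 720.75 = -504.

-504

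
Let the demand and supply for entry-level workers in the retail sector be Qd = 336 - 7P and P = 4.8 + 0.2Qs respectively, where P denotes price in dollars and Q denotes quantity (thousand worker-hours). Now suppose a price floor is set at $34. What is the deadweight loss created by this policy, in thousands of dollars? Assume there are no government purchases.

Rearranging supply gives Qs = 5P - 24. Without the control the market clears where 336 - 7P = 5P - 24, i.e. P* = 30 and Q* = 126.
Because the floor (34) lies above the market-clearing price, it is binding.
At P = 34: Qd = 336 - 7·34 = 98 and Qs = 5·34 - 24 = 146.
Quantity traded falls to 98. At Q = 98 the demand price is (336 - 98)/7 = 34 and the supply price is (24 + 98)/5 = 24.4.
Deadweight loss = ½ · (34 - 24.4) · (126 - 98) = ½ · 9.6 · 28 = 134.4.

134.4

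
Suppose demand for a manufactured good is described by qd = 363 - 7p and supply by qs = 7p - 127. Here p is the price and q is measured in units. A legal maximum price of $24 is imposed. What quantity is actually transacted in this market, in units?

41

Setting quantity demanded equal to quantity supplied, 363 - 7p = 7p - 127, gives p* = 35 and q* = 118.
The ceiling of 24 is below the equilibrium price 35, so it binds.
At p = 24: qd = 363 - 7·24 = 195 and qs = 7·24 - 127 = 41.
The quantity actually transacted is the short side, supply: 41.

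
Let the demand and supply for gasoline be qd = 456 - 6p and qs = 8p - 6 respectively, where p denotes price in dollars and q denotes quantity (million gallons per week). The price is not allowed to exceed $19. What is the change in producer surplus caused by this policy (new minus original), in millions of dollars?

Equilibrium: 456 - 6p = 8p - 6, so 462 = 14p and p* = 33, q* = 258.
Because the ceiling (19) lies below the market-clearing price, it is binding.
At p = 19: qd = 456 - 6·19 = 342 and qs = 8·19 - 6 = 146.
Producer surplus without the control is ½ · (33 - 0.75) · 258 = 4160.25.
With the ceiling, producers sell 146 units at 19, so PS = ½ · (19 - 0.75) · 146 = 1332.25.
Change in producer surplus = 1332.25 - 4160.25 = -2828.

-2828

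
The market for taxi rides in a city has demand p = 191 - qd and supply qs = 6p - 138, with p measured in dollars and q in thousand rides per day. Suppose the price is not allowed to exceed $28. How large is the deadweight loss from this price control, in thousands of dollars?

7581

Rearranging demand gives qd = 191 - p. Equilibrium: 191 - p = 6p - 138, so 329 = 7p and p* = 47, q* = 144.
Because the ceiling (28) lies below the market-clearing price, it is binding.
At p = 28: qd = 191 - 28 = 163 and qs = 6·28 - 138 = 30.
Quantity traded falls to 30. At q = 30 the demand price is 191 - 30 = 161 and the supply price is (138 + 30)/6 = 28.
Deadweight loss = ½ · (161 - 28) · (144 - 30) = ½ · 133 · 114 = 7581.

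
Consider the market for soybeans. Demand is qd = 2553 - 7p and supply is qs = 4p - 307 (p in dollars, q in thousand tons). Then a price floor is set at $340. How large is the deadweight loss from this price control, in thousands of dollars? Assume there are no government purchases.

61600

Equilibrium: 2553 - 7p = 4p - 307, so 2860 = 11p and p* = 260, q* = 733.
Because the floor (340) lies above the market-clearing price, it is binding.
At p = 340: qd = 2553 - 7·340 = 173 and qs = 4·340 - 307 = 1053.
Quantity traded falls to 173. At q = 173 the demand price is (2553 - 173)/7 = 340 and the supply price is (307 + 173)/4 = 120.
Deadweight loss = ½ · (340 - 120) · (733 - 173) = ½ · 220 · 560 = 61600.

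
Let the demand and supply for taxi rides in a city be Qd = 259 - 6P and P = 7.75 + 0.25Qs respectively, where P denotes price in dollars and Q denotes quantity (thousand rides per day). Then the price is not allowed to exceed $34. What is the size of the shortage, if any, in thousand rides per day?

Rearranging supply gives Qs = 4P - 31. Setting quantity demanded equal to quantity supplied, 259 - 6P = 4P - 31, gives P* = 29 and Q* = 85.
The ceiling of 34 is above the equilibrium price 29, so it is not binding; the market clears at P* = 29, Q* = 85.
Since the control does not bind, there is no shortage.

0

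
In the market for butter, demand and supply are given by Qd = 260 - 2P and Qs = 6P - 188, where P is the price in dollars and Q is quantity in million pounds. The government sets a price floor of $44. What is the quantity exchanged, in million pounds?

148

Setting quantity demanded equal to quantity supplied, 260 - 2P = 6P - 188, gives P* = 56 and Q* = 148.
The floor of 44 is below the equilibrium price 56, so it is not binding; the market clears at P* = 56, Q* = 148.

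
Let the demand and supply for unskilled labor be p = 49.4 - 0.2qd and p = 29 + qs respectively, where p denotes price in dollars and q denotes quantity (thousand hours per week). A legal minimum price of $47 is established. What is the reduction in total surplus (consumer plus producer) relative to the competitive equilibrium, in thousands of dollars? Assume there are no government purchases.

15

Rearranging demand gives qd = 247 - 5p; rearranging supply gives qs = p - 29. Without the control the market clears where 247 - 5p = p - 29, i.e. p* = 46 and q* = 17.
Since 47 > 46, the floor is binding.
At p = 47: qd = 247 - 5·47 = 12 and qs = 47 - 29 = 18.
Quantity traded falls to 12. At q = 12 the demand price is (247 - 12)/5 = 47 and the supply price is 29 + 12 = 41.
Deadweight loss = ½ · (47 - 41) · (17 - 12) = ½ · 6 · 5 = 15.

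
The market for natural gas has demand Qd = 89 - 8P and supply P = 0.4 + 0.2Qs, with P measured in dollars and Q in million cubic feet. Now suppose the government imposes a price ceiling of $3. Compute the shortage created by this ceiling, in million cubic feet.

52

Rearranging supply gives Qs = 5P - 2. Without the control the market clears where 89 - 8P = 5P - 2, i.e. P* = 7 and Q* = 33.
Because the ceiling (3) lies below the market-clearing price, it is binding.
At P = 3: Qd = 89 - 8·3 = 65 and Qs = 5·3 - 2 = 13.
Shortage = Qd - Qs = 65 - 13 = 52.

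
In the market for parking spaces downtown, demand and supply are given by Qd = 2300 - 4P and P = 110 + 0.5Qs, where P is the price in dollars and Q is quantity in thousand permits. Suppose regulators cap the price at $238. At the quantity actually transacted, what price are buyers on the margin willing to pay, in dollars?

Rearranging supply gives Qs = 2P - 220. In a free market, 2300 - 4P = 2P - 220 gives the equilibrium P* = 420, Q* = 620.
Because the ceiling (238) lies below the market-clearing price, it is binding.
At P = 238: Qd = 2300 - 4·238 = 1348 and Qs = 2·238 - 220 = 256.
Only 256 units reach the market. On the demand curve, the marginal buyer's willingness to pay at Q = 256 is (2300 - 256)/4 = 511.

511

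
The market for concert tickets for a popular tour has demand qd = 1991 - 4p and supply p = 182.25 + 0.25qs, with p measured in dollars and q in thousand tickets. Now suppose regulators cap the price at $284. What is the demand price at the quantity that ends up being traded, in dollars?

396

Rearranging supply gives qs = 4p - 729. In a free market, 1991 - 4p = 4p - 729 gives the equilibrium p* = 340, q* = 631.
The ceiling of 284 is below the equilibrium price 340, so it binds.
At p = 284: qd = 1991 - 4·284 = 855 and qs = 4·284 - 729 = 407.
Only 407 units reach the market. On the demand curve, the marginal buyer's willingness to pay at q = 407 is (1991 - 407)/4 = 396.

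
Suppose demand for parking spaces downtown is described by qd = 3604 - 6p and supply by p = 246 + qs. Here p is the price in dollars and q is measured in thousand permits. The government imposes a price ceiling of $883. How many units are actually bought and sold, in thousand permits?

Rearranging supply gives qs = p - 246. In a free market, 3604 - 6p = p - 246 gives the equilibrium p* = 550, q* = 304.
The ceiling of 883 is above the equilibrium price 550, so it is not binding; the market clears at p* = 550, q* = 304.

304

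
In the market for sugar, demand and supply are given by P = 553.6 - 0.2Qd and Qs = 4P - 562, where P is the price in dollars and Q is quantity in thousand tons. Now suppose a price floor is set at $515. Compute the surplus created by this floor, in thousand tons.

1305

Rearranging demand gives Qd = 2768 - 5P. In a free market, 2768 - 5P = 4P - 562 gives the equilibrium P* = 370, Q* = 918.
The floor of 515 is above the equilibrium price 370, so it binds.
At P = 515: Qd = 2768 - 5·515 = 193 and Qs = 4·515 - 562 = 1498.
Surplus = Qs - Qd = 1498 - 193 = 1305.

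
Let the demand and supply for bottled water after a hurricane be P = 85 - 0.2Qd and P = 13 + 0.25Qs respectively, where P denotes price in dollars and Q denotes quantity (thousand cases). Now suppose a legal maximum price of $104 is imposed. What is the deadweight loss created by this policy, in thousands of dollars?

0

Rearranging demand gives Qd = 425 - 5P; rearranging supply gives Qs = 4P - 52. Setting quantity demanded equal to quantity supplied, 425 - 5P = 4P - 52, gives P* = 53 and Q* = 160.
Since 104 is above P* = 53, the ceiling does not bind and the free-market outcome prevails.
Since the control does not bind, no trades are prevented and deadweight loss is zero.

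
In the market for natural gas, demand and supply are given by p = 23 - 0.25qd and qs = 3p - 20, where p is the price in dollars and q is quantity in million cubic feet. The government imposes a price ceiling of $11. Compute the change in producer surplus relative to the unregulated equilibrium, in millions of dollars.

Rearranging demand gives qd = 92 - 4p. In a free market, 92 - 4p = 3p - 20 gives the equilibrium p* = 16, q* = 28.
The ceiling of 11 is below the equilibrium price 16, so it binds.
At p = 11: qd = 92 - 4·11 = 48 and qs = 3·11 - 20 = 13.
Producer surplus without the control is ½ · (16 - 20/3) · 28 = 392/3.
With the ceiling, producers sell 13 units at 11, so PS = ½ · (11 - 20/3) · 13 = 169/6.
Change in producer surplus = 169/6 - 392/3 = -102.5.

-102.5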